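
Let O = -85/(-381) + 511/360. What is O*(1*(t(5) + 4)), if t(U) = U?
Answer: 75097/5080 ≈ 14.783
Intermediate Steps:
O = 75097/45720 (O = -85*(-1/381) + 511*(1/360) = 85/381 + 511/360 = 75097/45720 ≈ 1.6425)
O*(1*(t(5) + 4)) = 75097*(1*(5 + 4))/45720 = 75097*(1*9)/45720 = (75097/45720)*9 = 75097/5080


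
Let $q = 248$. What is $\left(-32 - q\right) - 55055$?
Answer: $-55335$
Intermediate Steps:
$\left(-32 - q\right) - 55055 = \left(-32 - 248\right) - 55055 = -280 - 55055 = -55335$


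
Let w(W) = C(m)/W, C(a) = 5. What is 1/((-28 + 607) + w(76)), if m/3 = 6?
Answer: 76/44009 ≈ 0.0017269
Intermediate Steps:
m = 18 (m = 3*6 = 18)
w(W) = 5/W
1/((-28 + 607) + w(76)) = 1/((-28 + 607) + 5/76) = 1/(579 + 5*(1/76)) = 1/(579 + 5/76) = 1/(44009/76) = 76/44009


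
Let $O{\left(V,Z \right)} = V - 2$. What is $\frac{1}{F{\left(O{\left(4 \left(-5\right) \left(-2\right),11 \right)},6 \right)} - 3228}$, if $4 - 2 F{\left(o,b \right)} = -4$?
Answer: $- \frac{1}{3224} \approx -0.00031017$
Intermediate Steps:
$O{\left(V,Z \right)} = -2 + V$
$F{\left(o,b \right)} = 4$ ($F{\left(o,b \right)} = 2 - -2 = 2 + 2 = 4$)
$\frac{1}{F{\left(O{\left(4 \left(-5\right) \left(-2\right),11 \right)},6 \right)} - 3228} = \frac{1}{4 - 3228} = \frac{1}{-3224} = - \frac{1}{3224}$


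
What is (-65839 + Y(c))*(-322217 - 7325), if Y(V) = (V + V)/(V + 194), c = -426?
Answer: 629169660179/29 ≈ 2.1695e+10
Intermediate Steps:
Y(V) = 2*V/(194 + V) (Y(V) = (2*V)/(194 + V) = 2*V/(194 + V))
(-65839 + Y(c))*(-322217 - 7325) = (-65839 + 2*(-426)/(194 - 426))*(-322217 - 7325) = (-65839 + 2*(-426)/(-232))*(-329542) = (-65839 + 2*(-426)*(-1/232))*(-329542) = (-65839 + 213/58)*(-329542) = -3818449/58*(-329542) = 629169660179/29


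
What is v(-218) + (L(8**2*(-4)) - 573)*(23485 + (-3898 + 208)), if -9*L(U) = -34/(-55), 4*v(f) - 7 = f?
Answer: -4492203173/396 ≈ -1.1344e+7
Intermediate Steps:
v(f) = 7/4 + f/4
L(U) = -34/495 (L(U) = -(-34)/(9*(-55)) = -(-34)*(-1)/(9*55) = -1/9*34/55 = -34/495)
v(-218) + (L(8**2*(-4)) - 573)*(23485 + (-3898 + 208)) = (7/4 + (1/4)*(-218)) + (-34/495 - 573)*(23485 + (-3898 + 208)) = (7/4 - 109/2) - 283669*(23485 - 3690)/495 = -211/4 - 283669/495*19795 = -211/4 - 1123045571/99 = -4492203173/396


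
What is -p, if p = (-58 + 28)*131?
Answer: 3930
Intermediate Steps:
p = -3930 (p = -30*131 = -3930)
-p = -1*(-3930) = 3930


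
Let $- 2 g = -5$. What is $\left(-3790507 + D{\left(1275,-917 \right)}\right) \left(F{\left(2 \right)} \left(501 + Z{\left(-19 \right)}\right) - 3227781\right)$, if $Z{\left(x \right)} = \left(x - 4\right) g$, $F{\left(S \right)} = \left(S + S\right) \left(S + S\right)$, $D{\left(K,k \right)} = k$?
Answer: $12210982405440$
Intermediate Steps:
$F{\left(S \right)} = 4 S^{2}$ ($F{\left(S \right)} = 2 S 2 S = 4 S^{2}$)
$g = \frac{5}{2}$ ($g = \left(- \frac{1}{2}\right) \left(-5\right) = \frac{5}{2} \approx 2.5$)
$Z{\left(x \right)} = -10 + \frac{5 x}{2}$ ($Z{\left(x \right)} = \left(x - 4\right) \frac{5}{2} = \left(-4 + x\right) \frac{5}{2} = -10 + \frac{5 x}{2}$)
$\left(-3790507 + D{\left(1275,-917 \right)}\right) \left(F{\left(2 \right)} \left(501 + Z{\left(-19 \right)}\right) - 3227781\right) = \left(-3790507 - 917\right) \left(4 \cdot 2^{2} \left(501 + \left(-10 + \frac{5}{2} \left(-19\right)\right)\right) - 3227781\right) = - 3791424 \left(4 \cdot 4 \left(501 - \frac{115}{2}\right) - 3227781\right) = - 3791424 \left(16 \left(501 - \frac{115}{2}\right) - 3227781\right) = - 3791424 \left(16 \cdot \frac{887}{2} - 3227781\right) = - 3791424 \left(7096 - 3227781\right) = \left(-3791424\right) \left(-3220685\right) = 12210982405440$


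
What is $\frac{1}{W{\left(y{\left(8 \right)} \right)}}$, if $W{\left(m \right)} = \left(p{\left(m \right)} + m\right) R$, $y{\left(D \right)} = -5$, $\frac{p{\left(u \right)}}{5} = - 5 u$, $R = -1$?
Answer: $- \frac{1}{120} \approx -0.0083333$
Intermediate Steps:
$p{\left(u \right)} = - 25 u$ ($p{\left(u \right)} = 5 \left(- 5 u\right) = - 25 u$)
$W{\left(m \right)} = 24 m$ ($W{\left(m \right)} = \left(- 25 m + m\right) \left(-1\right) = - 24 m \left(-1\right) = 24 m$)
$\frac{1}{W{\left(y{\left(8 \right)} \right)}} = \frac{1}{24 \left(-5\right)} = \frac{1}{-120} = - \frac{1}{120}$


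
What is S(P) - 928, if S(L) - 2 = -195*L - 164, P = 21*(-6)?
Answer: 23480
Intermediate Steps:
P = -126
S(L) = -162 - 195*L (S(L) = 2 + (-195*L - 164) = 2 + (-164 - 195*L) = -162 - 195*L)
S(P) - 928 = (-162 - 195*(-126)) - 928 = (-162 + 24570) - 928 = 24408 - 928 = 23480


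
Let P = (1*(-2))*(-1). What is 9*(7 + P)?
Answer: 81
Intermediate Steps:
P = 2 (P = -2*(-1) = 2)
9*(7 + P) = 9*(7 + 2) = 9*9 = 81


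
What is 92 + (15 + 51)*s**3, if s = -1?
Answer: 26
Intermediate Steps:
92 + (15 + 51)*s**3 = 92 + (15 + 51)*(-1)**3 = 92 + 66*(-1) = 92 - 66 = 26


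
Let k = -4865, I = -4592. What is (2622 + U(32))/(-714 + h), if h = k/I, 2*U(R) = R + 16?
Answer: -1735776/467689 ≈ -3.7114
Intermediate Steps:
U(R) = 8 + R/2 (U(R) = (R + 16)/2 = (16 + R)/2 = 8 + R/2)
h = 695/656 (h = -4865/(-4592) = -4865*(-1/4592) = 695/656 ≈ 1.0595)
(2622 + U(32))/(-714 + h) = (2622 + (8 + (1/2)*32))/(-714 + 695/656) = (2622 + (8 + 16))/(-467689/656) = (2622 + 24)*(-656/467689) = 2646*(-656/467689) = -1735776/467689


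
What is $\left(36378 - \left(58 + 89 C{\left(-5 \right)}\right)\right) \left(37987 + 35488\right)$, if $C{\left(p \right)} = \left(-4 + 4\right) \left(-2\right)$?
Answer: $2668612000$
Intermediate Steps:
$C{\left(p \right)} = 0$ ($C{\left(p \right)} = 0 \left(-2\right) = 0$)
$\left(36378 - \left(58 + 89 C{\left(-5 \right)}\right)\right) \left(37987 + 35488\right) = \left(36378 - 58\right) \left(37987 + 35488\right) = \left(36378 + \left(-58 + 0\right)\right) 73475 = \left(36378 - 58\right) 73475 = 36320 \cdot 73475 = 2668612000$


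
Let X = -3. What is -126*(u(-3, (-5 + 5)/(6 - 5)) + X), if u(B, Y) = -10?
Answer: 1638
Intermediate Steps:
-126*(u(-3, (-5 + 5)/(6 - 5)) + X) = -126*(-10 - 3) = -126*(-13) = 1638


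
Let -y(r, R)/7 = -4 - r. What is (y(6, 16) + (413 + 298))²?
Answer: 609961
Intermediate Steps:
y(r, R) = 28 + 7*r (y(r, R) = -7*(-4 - r) = 28 + 7*r)
(y(6, 16) + (413 + 298))² = ((28 + 7*6) + (413 + 298))² = ((28 + 42) + 711)² = (70 + 711)² = 781² = 609961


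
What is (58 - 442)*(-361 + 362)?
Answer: -384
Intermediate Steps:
(58 - 442)*(-361 + 362) = -384*1 = -384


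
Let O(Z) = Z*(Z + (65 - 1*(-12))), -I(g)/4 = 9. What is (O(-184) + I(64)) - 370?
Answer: 19282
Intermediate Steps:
I(g) = -36 (I(g) = -4*9 = -36)
O(Z) = Z*(77 + Z) (O(Z) = Z*(Z + (65 + 12)) = Z*(Z + 77) = Z*(77 + Z))
(O(-184) + I(64)) - 370 = (-184*(77 - 184) - 36) - 370 = (-184*(-107) - 36) - 370 = (19688 - 36) - 370 = 19652 - 370 = 19282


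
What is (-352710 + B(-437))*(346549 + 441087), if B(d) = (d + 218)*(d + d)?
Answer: -127048837344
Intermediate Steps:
B(d) = 2*d*(218 + d) (B(d) = (218 + d)*(2*d) = 2*d*(218 + d))
(-352710 + B(-437))*(346549 + 441087) = (-352710 + 2*(-437)*(218 - 437))*(346549 + 441087) = (-352710 + 2*(-437)*(-219))*787636 = (-352710 + 191406)*787636 = -161304*787636 = -127048837344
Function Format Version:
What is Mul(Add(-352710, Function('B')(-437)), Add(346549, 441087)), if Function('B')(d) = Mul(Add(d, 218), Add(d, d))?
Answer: -127048837344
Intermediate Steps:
Function('B')(d) = Mul(2, d, Add(218, d)) (Function('B')(d) = Mul(Add(218, d), Mul(2, d)) = Mul(2, d, Add(218, d)))
Mul(Add(-352710, Function('B')(-437)), Add(346549, 441087)) = Mul(Add(-352710, Mul(2, -437, Add(218, -437))), Add(346549, 441087)) = Mul(Add(-352710, Mul(2, -437, -219)), 787636) = Mul(Add(-352710, 191406), 787636) = Mul(-161304, 787636) = -127048837344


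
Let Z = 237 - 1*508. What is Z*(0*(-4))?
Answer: 0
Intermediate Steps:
Z = -271 (Z = 237 - 508 = -271)
Z*(0*(-4)) = -0*(-4) = -271*0 = 0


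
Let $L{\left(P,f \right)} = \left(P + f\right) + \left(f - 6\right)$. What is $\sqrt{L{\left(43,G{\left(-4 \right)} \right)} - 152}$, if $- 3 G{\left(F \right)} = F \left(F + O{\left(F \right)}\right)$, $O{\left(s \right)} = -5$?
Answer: $i \sqrt{139} \approx 11.79 i$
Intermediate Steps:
$G{\left(F \right)} = - \frac{F \left(-5 + F\right)}{3}$ ($G{\left(F \right)} = - \frac{F \left(F - 5\right)}{3} = - \frac{F \left(-5 + F\right)}{3}$)
$L{\left(P,f \right)} = -6 + P + 2 f$ ($L{\left(P,f \right)} = \left(P + f\right) + \left(-6 + f\right) = -6 + P + 2 f$)
$\sqrt{L{\left(43,G{\left(-4 \right)} \right)} - 152} = \sqrt{\left(-6 + 43 + 2 \cdot \frac{1}{3} \left(-4\right) \left(5 - -4\right)\right) - 152} = \sqrt{\left(-6 + 43 + 2 \cdot \frac{1}{3} \left(-4\right) \left(5 + 4\right)\right) - 152} = \sqrt{\left(-6 + 43 + 2 \cdot \frac{1}{3} \left(-4\right) 9\right) - 152} = \sqrt{\left(-6 + 43 + 2 \left(-12\right)\right) - 152} = \sqrt{\left(-6 + 43 - 24\right) - 152} = \sqrt{13 - 152} = \sqrt{-139} = i \sqrt{139}$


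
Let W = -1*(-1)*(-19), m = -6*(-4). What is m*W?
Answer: -456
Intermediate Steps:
m = 24
W = -19 (W = 1*(-19) = -19)
m*W = 24*(-19) = -456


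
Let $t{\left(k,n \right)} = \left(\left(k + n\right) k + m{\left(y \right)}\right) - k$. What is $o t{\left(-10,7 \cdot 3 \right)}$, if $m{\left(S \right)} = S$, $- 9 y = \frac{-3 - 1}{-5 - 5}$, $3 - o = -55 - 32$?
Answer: $-9004$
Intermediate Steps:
$o = 90$ ($o = 3 - \left(-55 - 32\right) = 3 - -87 = 3 + 87 = 90$)
$y = - \frac{2}{45}$ ($y = - \frac{\left(-3 - 1\right) \frac{1}{-5 - 5}}{9} = - \frac{\left(-4\right) \frac{1}{-10}}{9} = - \frac{\left(-4\right) \left(- \frac{1}{10}\right)}{9} = \left(- \frac{1}{9}\right) \frac{2}{5} = - \frac{2}{45} \approx -0.044444$)
$t{\left(k,n \right)} = - \frac{2}{45} - k + k \left(k + n\right)$ ($t{\left(k,n \right)} = \left(\left(k + n\right) k - \frac{2}{45}\right) - k = \left(k \left(k + n\right) - \frac{2}{45}\right) - k = \left(- \frac{2}{45} + k \left(k + n\right)\right) - k = - \frac{2}{45} - k + k \left(k + n\right)$)
$o t{\left(-10,7 \cdot 3 \right)} = 90 \left(- \frac{2}{45} + \left(-10\right)^{2} - -10 - 10 \cdot 7 \cdot 3\right) = 90 \left(- \frac{2}{45} + 100 + 10 - 210\right) = 90 \left(- \frac{4502}{45}\right) = -9004$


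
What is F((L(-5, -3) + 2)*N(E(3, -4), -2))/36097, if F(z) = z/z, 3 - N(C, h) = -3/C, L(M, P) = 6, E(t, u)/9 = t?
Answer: 1/36097 ≈ 2.7703e-5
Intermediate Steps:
E(t, u) = 9*t
N(C, h) = 3 + 3/C (N(C, h) = 3 - (-3)/C = 3 + 3/C)
F(z) = 1
F((L(-5, -3) + 2)*N(E(3, -4), -2))/36097 = 1/36097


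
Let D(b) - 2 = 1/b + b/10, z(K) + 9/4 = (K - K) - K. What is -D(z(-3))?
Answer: -409/120 ≈ -3.4083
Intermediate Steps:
z(K) = -9/4 - K (z(K) = -9/4 + ((K - K) - K) = -9/4 + (0 - K) = -9/4 - K)
D(b) = 2 + 1/b + b/10 (D(b) = 2 + (1/b + b/10) = 2 + 1/b + b/10)
-D(z(-3)) = -(2 + 1/(-9/4 - 1*(-3)) + (-9/4 - 1*(-3))/10) = -(2 + 1/(-9/4 + 3) + (-9/4 + 3)/10) = -(2 + 1/(¾) + (⅒)*(¾)) = -(2 + 4/3 + 3/40) = -1*409/120 = -409/120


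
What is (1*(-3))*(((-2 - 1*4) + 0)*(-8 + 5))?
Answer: -54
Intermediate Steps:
(1*(-3))*(((-2 - 1*4) + 0)*(-8 + 5)) = -3*((-2 - 4) + 0)*(-3) = -3*(-6 + 0)*(-3) = -(-18)*(-3) = -3*18 = -54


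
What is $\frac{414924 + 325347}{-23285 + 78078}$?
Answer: $\frac{740271}{54793} \approx 13.51$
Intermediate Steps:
$\frac{414924 + 325347}{-23285 + 78078} = \frac{740271}{54793}$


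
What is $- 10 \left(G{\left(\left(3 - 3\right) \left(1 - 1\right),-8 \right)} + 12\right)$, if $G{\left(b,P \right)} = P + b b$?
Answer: $-40$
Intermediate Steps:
$G{\left(b,P \right)} = P + b^{2}$
$- 10 \left(G{\left(\left(3 - 3\right) \left(1 - 1\right),-8 \right)} + 12\right) = - 10 \left(\left(-8 + \left(\left(3 - 3\right) \left(1 - 1\right)\right)^{2}\right) + 12\right) = - 10 \left(\left(-8 + \left(0 \cdot 0\right)^{2}\right) + 12\right) = - 10 \left(\left(-8 + 0^{2}\right) + 12\right) = - 10 \left(\left(-8 + 0\right) + 12\right) = - 10 \left(-8 + 12\right) = \left(-10\right) 4 = -40$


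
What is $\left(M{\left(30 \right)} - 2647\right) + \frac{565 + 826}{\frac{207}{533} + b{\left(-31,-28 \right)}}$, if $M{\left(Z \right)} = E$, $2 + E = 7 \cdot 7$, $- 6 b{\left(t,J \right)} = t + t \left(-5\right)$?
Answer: $- \frac{86529209}{32425} \approx -2668.6$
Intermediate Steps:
$b{\left(t,J \right)} = \frac{2 t}{3}$ ($b{\left(t,J \right)} = - \frac{t + t \left(-5\right)}{6} = - \frac{t - 5 t}{6} = - \frac{\left(-4\right) t}{6} = \frac{2 t}{3}$)
$E = 47$ ($E = -2 + 7 \cdot 7 = -2 + 49 = 47$)
$M{\left(Z \right)} = 47$
$\left(M{\left(30 \right)} - 2647\right) + \frac{565 + 826}{\frac{207}{533} + b{\left(-31,-28 \right)}} = \left(47 - 2647\right) + \frac{565 + 826}{\frac{207}{533} + \frac{2}{3} \left(-31\right)} = -2600 + \frac{1391}{207 \cdot \frac{1}{533} - \frac{62}{3}} = -2600 + \frac{1391}{\frac{207}{533} - \frac{62}{3}} = -2600 + \frac{1391}{- \frac{32425}{1599}} = -2600 + 1391 \left(- \frac{1599}{32425}\right) = -2600 - \frac{2224209}{32425} = - \frac{86529209}{32425}$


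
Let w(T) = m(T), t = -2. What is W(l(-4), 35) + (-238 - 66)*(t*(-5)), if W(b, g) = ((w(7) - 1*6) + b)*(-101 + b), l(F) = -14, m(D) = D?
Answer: -1545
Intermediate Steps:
w(T) = T
W(b, g) = (1 + b)*(-101 + b) (W(b, g) = ((7 - 1*6) + b)*(-101 + b) = ((7 - 6) + b)*(-101 + b) = (1 + b)*(-101 + b))
W(l(-4), 35) + (-238 - 66)*(t*(-5)) = (-101 + (-14)² - 100*(-14)) + (-238 - 66)*(-2*(-5)) = (-101 + 196 + 1400) - 304*10 = 1495 - 3040 = -1545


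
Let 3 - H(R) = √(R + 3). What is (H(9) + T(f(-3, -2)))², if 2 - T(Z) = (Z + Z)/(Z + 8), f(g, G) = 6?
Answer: 1429/49 - 116*√3/7 ≈ 0.46071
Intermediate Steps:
H(R) = 3 - √(3 + R) (H(R) = 3 - √(R + 3) = 3 - √(3 + R))
T(Z) = 2 - 2*Z/(8 + Z) (T(Z) = 2 - (Z + Z)/(Z + 8) = 2 - 2*Z/(8 + Z))
(H(9) + T(f(-3, -2)))² = ((3 - √(3 + 9)) + 16/(8 + 6))² = ((3 - √12) + 16/14)² = ((3 - 2*√3) + 16*(1/14))² = ((3 - 2*√3) + 8/7)² = (29/7 - 2*√3)²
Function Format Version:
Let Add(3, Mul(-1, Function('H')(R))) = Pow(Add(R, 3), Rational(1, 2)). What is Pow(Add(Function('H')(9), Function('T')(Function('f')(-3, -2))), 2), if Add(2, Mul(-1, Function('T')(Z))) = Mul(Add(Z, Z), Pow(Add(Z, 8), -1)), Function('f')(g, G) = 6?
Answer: Add(Rational(1429, 49), Mul(Rational(-116, 7), Pow(3, Rational(1, 2)))) ≈ 0.46071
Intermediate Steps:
Function('H')(R) = Add(3, Mul(-1, Pow(Add(3, R), Rational(1, 2)))) (Function('H')(R) = Add(3, Mul(-1, Pow(Add(R, 3), Rational(1, 2)))) = Add(3, Mul(-1, Pow(Add(3, R), Rational(1, 2)))))
Function('T')(Z) = Add(2, Mul(-2, Z, Pow(Add(8, Z), -1))) (Function('T')(Z) = Add(2, Mul(-1, Mul(Add(Z, Z), Pow(Add(Z, 8), -1)))) = Add(2, Mul(-1, Mul(Mul(2, Z), Pow(Add(8, Z), -1)))) = Add(2, Mul(-1, Mul(2, Z, Pow(Add(8, Z), -1)))) = Add(2, Mul(-2, Z, Pow(Add(8, Z), -1))))
Pow(Add(Function('H')(9), Function('T')(Function('f')(-3, -2))), 2) = Pow(Add(Add(3, Mul(-1, Pow(Add(3, 9), Rational(1, 2)))), Mul(16, Pow(Add(8, 6), -1))), 2) = Pow(Add(Add(3, Mul(-1, Pow(12, Rational(1, 2)))), Mul(16, Pow(14, -1))), 2) = Pow(Add(Add(3, Mul(-1, Mul(2, Pow(3, Rational(1, 2))))), Mul(16, Rational(1, 14))), 2) = Pow(Add(Add(3, Mul(-2, Pow(3, Rational(1, 2)))), Rational(8, 7)), 2) = Pow(Add(Rational(29, 7), Mul(-2, Pow(3, Rational(1, 2)))), 2)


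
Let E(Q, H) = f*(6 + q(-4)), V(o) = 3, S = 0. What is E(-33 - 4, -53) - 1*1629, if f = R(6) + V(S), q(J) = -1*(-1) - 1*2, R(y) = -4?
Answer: -1634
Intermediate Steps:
q(J) = -1 (q(J) = 1 - 2 = -1)
f = -1 (f = -4 + 3 = -1)
E(Q, H) = -5 (E(Q, H) = -(6 - 1) = -1*5 = -5)
E(-33 - 4, -53) - 1*1629 = -5 - 1*1629 = -5 - 1629 = -1634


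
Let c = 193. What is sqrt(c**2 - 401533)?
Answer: 6*I*sqrt(10119) ≈ 603.56*I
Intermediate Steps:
sqrt(c**2 - 401533) = sqrt(193**2 - 401533) = sqrt(37249 - 401533) = sqrt(-364284) = 6*I*sqrt(10119)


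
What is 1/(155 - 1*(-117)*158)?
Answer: 1/18641 ≈ 5.3645e-5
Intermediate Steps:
1/(155 - 1*(-117)*158) = 1/(155 + 117*158) = 1/(155 + 18486) = 1/18641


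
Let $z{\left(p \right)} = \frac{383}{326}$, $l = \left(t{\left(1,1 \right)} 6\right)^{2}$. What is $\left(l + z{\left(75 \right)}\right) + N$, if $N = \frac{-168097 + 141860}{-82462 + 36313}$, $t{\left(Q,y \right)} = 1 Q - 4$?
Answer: $\frac{4900670305}{15044574} \approx 325.74$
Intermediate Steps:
$t{\left(Q,y \right)} = -4 + Q$ ($t{\left(Q,y \right)} = Q - 4 = -4 + Q$)
$N = \frac{26237}{46149}$ ($N = - \frac{26237}{-46149} = \left(-26237\right) \left(- \frac{1}{46149}\right) = \frac{26237}{46149} \approx 0.56853$)
$l = 324$ ($l = \left(\left(-4 + 1\right) 6\right)^{2} = \left(\left(-3\right) 6\right)^{2} = \left(-18\right)^{2} = 324$)
$z{\left(p \right)} = \frac{383}{326}$ ($z{\left(p \right)} = 383 \cdot \frac{1}{326} = \frac{383}{326}$)
$\left(l + z{\left(75 \right)}\right) + N = \left(324 + \frac{383}{326}\right) + \frac{26237}{46149} = \frac{106007}{326} + \frac{26237}{46149} = \frac{4900670305}{15044574}$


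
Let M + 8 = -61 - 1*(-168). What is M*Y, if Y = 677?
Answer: 67023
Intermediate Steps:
M = 99 (M = -8 + (-61 - 1*(-168)) = -8 + (-61 + 168) = -8 + 107 = 99)
M*Y = 99*677 = 67023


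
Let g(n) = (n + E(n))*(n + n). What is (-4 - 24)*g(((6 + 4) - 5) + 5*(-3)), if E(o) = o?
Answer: -11200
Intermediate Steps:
g(n) = 4*n² (g(n) = (n + n)*(n + n) = (2*n)*(2*n) = 4*n²)
(-4 - 24)*g(((6 + 4) - 5) + 5*(-3)) = (-4 - 24)*(4*(((6 + 4) - 5) + 5*(-3))²) = -112*((10 - 5) - 15)² = -112*(5 - 15)² = -112*(-10)² = -112*100 = -28*400 = -11200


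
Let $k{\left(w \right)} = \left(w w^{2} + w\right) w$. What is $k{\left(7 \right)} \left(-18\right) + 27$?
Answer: $-44073$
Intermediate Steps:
$k{\left(w \right)} = w \left(w + w^{3}\right)$ ($k{\left(w \right)} = \left(w^{3} + w\right) w = \left(w + w^{3}\right) w = w \left(w + w^{3}\right)$)
$k{\left(7 \right)} \left(-18\right) + 27 = \left(7^{2} + 7^{4}\right) \left(-18\right) + 27 = \left(49 + 2401\right) \left(-18\right) + 27 = 2450 \left(-18\right) + 27 = -44100 + 27 = -44073$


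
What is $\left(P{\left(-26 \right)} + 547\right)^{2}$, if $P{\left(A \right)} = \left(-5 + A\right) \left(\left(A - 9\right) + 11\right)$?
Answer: $1666681$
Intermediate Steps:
$P{\left(A \right)} = \left(-5 + A\right) \left(2 + A\right)$ ($P{\left(A \right)} = \left(-5 + A\right) \left(\left(-9 + A\right) + 11\right) = \left(-5 + A\right) \left(2 + A\right)$)
$\left(P{\left(-26 \right)} + 547\right)^{2} = \left(\left(-10 + \left(-26\right)^{2} - -78\right) + 547\right)^{2} = \left(\left(-10 + 676 + 78\right) + 547\right)^{2} = \left(744 + 547\right)^{2} = 1291^{2} = 1666681$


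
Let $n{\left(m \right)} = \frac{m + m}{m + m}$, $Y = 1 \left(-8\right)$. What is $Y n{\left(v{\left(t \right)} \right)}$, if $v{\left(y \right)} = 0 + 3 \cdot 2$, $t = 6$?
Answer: $-8$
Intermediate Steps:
$Y = -8$
$v{\left(y \right)} = 6$ ($v{\left(y \right)} = 0 + 6 = 6$)
$n{\left(m \right)} = 1$ ($n{\left(m \right)} = \frac{2 m}{2 m} = 2 m \frac{1}{2 m} = 1$)
$Y n{\left(v{\left(t \right)} \right)} = \left(-8\right) 1 = -8$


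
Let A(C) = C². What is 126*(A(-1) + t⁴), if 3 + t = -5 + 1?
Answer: 302652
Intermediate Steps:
t = -7 (t = -3 + (-5 + 1) = -3 - 4 = -7)
126*(A(-1) + t⁴) = 126*((-1)² + (-7)⁴) = 126*(1 + 2401) = 126*2402 = 302652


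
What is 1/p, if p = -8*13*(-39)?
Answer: 1/4056 ≈ 0.00024655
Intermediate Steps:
p = 4056 (p = -104*(-39) = 4056)
1/p = 1/4056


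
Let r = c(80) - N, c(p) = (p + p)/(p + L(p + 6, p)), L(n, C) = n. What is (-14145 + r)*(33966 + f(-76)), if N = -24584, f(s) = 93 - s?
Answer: 29578557795/83 ≈ 3.5637e+8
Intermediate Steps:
c(p) = 2*p/(6 + 2*p) (c(p) = (p + p)/(p + (p + 6)) = (2*p)/(p + (6 + p)) = (2*p)/(6 + 2*p) = 2*p/(6 + 2*p))
r = 2040552/83 (r = 80/(3 + 80) - 1*(-24584) = 80/83 + 24584 = 2040552/83 ≈ 24585.)
(-14145 + r)*(33966 + f(-76)) = (-14145 + 2040552/83)*(33966 + (93 - 1*(-76))) = 866517*(33966 + (93 + 76))/83 = 866517*(33966 + 169)/83 = (866517/83)*34135 = 29578557795/83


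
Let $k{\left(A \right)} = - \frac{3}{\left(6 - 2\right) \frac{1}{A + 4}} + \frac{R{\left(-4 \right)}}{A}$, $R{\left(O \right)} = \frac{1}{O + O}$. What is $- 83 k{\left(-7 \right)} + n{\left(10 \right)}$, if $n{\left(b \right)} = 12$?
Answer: $- \frac{9869}{56} \approx -176.23$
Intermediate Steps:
$R{\left(O \right)} = \frac{1}{2 O}$
$k{\left(A \right)} = -3 - \frac{3 A}{4} - \frac{1}{8 A}$ ($k{\left(A \right)} = - \frac{3}{\left(6 - 2\right) \frac{1}{A + 4}} + \frac{\frac{1}{2} \frac{1}{-4}}{A} = - \frac{3}{4 \frac{1}{4 + A}} + \frac{\frac{1}{2} \left(- \frac{1}{4}\right)}{A} = - 3 \left(1 + \frac{A}{4}\right) - \frac{1}{8 A} = \left(-3 - \frac{3 A}{4}\right) - \frac{1}{8 A} = -3 - \frac{3 A}{4} - \frac{1}{8 A}$)
$- 83 k{\left(-7 \right)} + n{\left(10 \right)} = - 83 \frac{-1 + 6 \left(-7\right) \left(-4 - -7\right)}{8 \left(-7\right)} + 12 = - 83 \cdot \frac{1}{8} \left(- \frac{1}{7}\right) \left(-1 + 6 \left(-7\right) \left(-4 + 7\right)\right) + 12 = - 83 \cdot \frac{1}{8} \left(- \frac{1}{7}\right) \left(-1 + 6 \left(-7\right) 3\right) + 12 = - 83 \cdot \frac{1}{8} \left(- \frac{1}{7}\right) \left(-1 - 126\right) + 12 = - 83 \cdot \frac{1}{8} \left(- \frac{1}{7}\right) \left(-127\right) + 12 = \left(-83\right) \frac{127}{56} + 12 = - \frac{10541}{56} + 12 = - \frac{9869}{56}$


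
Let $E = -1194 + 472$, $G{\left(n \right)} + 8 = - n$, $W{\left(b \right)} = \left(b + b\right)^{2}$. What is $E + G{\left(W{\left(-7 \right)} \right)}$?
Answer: $-926$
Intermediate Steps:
$W{\left(b \right)} = 4 b^{2}$ ($W{\left(b \right)} = \left(2 b\right)^{2} = 4 b^{2}$)
$G{\left(n \right)} = -8 - n$
$E = -722$
$E + G{\left(W{\left(-7 \right)} \right)} = -722 - \left(8 + 4 \left(-7\right)^{2}\right) = -722 - \left(8 + 4 \cdot 49\right) = -722 - 204 = -926$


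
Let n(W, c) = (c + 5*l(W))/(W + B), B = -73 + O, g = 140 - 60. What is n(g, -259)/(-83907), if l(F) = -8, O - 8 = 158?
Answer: 299/14515911 ≈ 2.0598e-5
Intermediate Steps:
O = 166 (O = 8 + 158 = 166)
g = 80
B = 93 (B = -73 + 166 = 93)
n(W, c) = (-40 + c)/(93 + W) (n(W, c) = (c + 5*(-8))/(W + 93) = (c - 40)/(93 + W) = (-40 + c)/(93 + W))
n(g, -259)/(-83907) = ((-40 - 259)/(93 + 80))/(-83907) = (-299/173)*(-1/83907) = ((1/173)*(-299))*(-1/83907) = -299/173*(-1/83907) = 299/14515911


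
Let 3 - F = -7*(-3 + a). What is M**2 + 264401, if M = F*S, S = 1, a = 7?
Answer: 265362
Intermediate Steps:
F = 31 (F = 3 - (-7)*(-3 + 7) = 3 - (-7)*4 = 3 - 1*(-28) = 3 + 28 = 31)
M = 31 (M = 31*1 = 31)
M**2 + 264401 = 31**2 + 264401 = 961 + 264401 = 265362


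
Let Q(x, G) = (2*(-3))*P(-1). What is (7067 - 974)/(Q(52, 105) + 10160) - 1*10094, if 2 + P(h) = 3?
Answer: -102488383/10154 ≈ -10093.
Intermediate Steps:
P(h) = 1 (P(h) = -2 + 3 = 1)
Q(x, G) = -6 (Q(x, G) = (2*(-3))*1 = -6*1 = -6)
(7067 - 974)/(Q(52, 105) + 10160) - 1*10094 = (7067 - 974)/(-6 + 10160) - 1*10094 = 6093/10154 - 10094 = -102488383/10154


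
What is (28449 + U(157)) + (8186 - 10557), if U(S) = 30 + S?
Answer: 26265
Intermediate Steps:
(28449 + U(157)) + (8186 - 10557) = (28449 + (30 + 157)) + (8186 - 10557) = (28449 + 187) - 2371 = 28636 - 2371 = 26265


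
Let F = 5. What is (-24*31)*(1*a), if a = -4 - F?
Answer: 6696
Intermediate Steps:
a = -9 (a = -4 - 1*5 = -4 - 5 = -9)
(-24*31)*(1*a) = (-24*31)*(1*(-9)) = -744*(-9) = 6696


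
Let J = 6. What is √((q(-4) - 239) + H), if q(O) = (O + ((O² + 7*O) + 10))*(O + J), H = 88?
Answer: I*√163 ≈ 12.767*I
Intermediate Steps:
q(O) = (6 + O)*(10 + O² + 8*O) (q(O) = (O + ((O² + 7*O) + 10))*(O + 6) = (O + (10 + O² + 7*O))*(6 + O) = (10 + O² + 8*O)*(6 + O) = (6 + O)*(10 + O² + 8*O))
√((q(-4) - 239) + H) = √(((60 + (-4)³ + 14*(-4)² + 58*(-4)) - 239) + 88) = √(((60 - 64 + 14*16 - 232) - 239) + 88) = √(((60 - 64 + 224 - 232) - 239) + 88) = √((-12 - 239) + 88) = √(-251 + 88) = √(-163) = I*√163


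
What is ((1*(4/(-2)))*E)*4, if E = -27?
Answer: 216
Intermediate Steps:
((1*(4/(-2)))*E)*4 = ((1*(4/(-2)))*(-27))*4 = ((1*(4*(-½)))*(-27))*4 = ((1*(-2))*(-27))*4 = -2*(-27)*4 = 54*4 = 216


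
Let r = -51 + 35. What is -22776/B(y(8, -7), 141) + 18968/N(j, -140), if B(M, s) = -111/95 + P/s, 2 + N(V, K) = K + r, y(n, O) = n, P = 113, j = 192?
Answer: 6013763434/97091 ≈ 61939.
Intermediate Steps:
r = -16
N(V, K) = -18 + K (N(V, K) = -2 + (K - 16) = -2 + (-16 + K) = -18 + K)
B(M, s) = -111/95 + 113/s
-22776/B(y(8, -7), 141) + 18968/N(j, -140) = -22776/(-111/95 + 113/141) + 18968/(-18 - 140) = -22776/(-111/95 + 113*(1/141)) + 18968/(-158) = -22776/(-111/95 + 113/141) + 18968*(-1/158) = -22776/(-4916/13395) - 9484/79 = -22776*(-13395/4916) - 9484/79 = 76271130/1229 - 9484/79 = 6013763434/97091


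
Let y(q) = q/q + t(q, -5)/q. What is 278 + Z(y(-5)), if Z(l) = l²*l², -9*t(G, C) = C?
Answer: 1828054/6561 ≈ 278.62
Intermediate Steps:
t(G, C) = -C/9
y(q) = 1 + 5/(9*q) (y(q) = q/q + (-⅑*(-5))/q = 1 + 5/(9*q))
Z(l) = l⁴
278 + Z(y(-5)) = 278 + ((5/9 - 5)/(-5))⁴ = 278 + (-⅕*(-40/9))⁴ = 278 + (8/9)⁴ = 278 + 4096/6561 = 1828054/6561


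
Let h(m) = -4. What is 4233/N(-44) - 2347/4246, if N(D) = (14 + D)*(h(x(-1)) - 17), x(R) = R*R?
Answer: 1374559/222915 ≈ 6.1663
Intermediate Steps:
x(R) = R**2
N(D) = -294 - 21*D (N(D) = (14 + D)*(-4 - 17) = (14 + D)*(-21) = -294 - 21*D)
4233/N(-44) - 2347/4246 = 4233/(-294 - 21*(-44)) - 2347/4246 = 4233/(-294 + 924) - 2347*1/4246 = 4233/630 - 2347/4246 = 4233*(1/630) - 2347/4246 = 1411/210 - 2347/4246 = 1374559/222915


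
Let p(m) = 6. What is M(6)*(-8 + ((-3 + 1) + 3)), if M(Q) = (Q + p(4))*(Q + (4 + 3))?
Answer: -1092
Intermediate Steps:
M(Q) = (6 + Q)*(7 + Q) (M(Q) = (Q + 6)*(Q + (4 + 3)) = (6 + Q)*(Q + 7) = (6 + Q)*(7 + Q))
M(6)*(-8 + ((-3 + 1) + 3)) = (42 + 6² + 13*6)*(-8 + ((-3 + 1) + 3)) = (42 + 36 + 78)*(-8 + (-2 + 3)) = 156*(-8 + 1) = 156*(-7) = -1092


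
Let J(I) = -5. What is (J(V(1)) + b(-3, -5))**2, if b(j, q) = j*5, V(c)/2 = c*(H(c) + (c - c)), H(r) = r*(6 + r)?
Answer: 400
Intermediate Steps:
V(c) = 2*c**2*(6 + c) (V(c) = 2*(c*(c*(6 + c) + (c - c))) = 2*(c*(c*(6 + c) + 0)) = 2*(c*(c*(6 + c))) = 2*(c**2*(6 + c)) = 2*c**2*(6 + c))
b(j, q) = 5*j
(J(V(1)) + b(-3, -5))**2 = (-5 + 5*(-3))**2 = (-5 - 15)**2 = (-20)**2 = 400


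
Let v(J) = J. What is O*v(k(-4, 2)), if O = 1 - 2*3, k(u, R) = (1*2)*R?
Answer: -20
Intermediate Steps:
k(u, R) = 2*R
O = -5 (O = 1 - 6 = -5)
O*v(k(-4, 2)) = -10*2 = -5*4 = -20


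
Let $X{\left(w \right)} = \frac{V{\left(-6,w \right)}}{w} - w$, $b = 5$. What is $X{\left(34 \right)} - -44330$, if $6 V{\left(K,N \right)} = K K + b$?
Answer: $\frac{9036425}{204} \approx 44296.0$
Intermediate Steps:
$V{\left(K,N \right)} = \frac{5}{6} + \frac{K^{2}}{6}$ ($V{\left(K,N \right)} = \frac{K K + 5}{6} = \frac{K^{2} + 5}{6} = \frac{5 + K^{2}}{6} = \frac{5}{6} + \frac{K^{2}}{6}$)
$X{\left(w \right)} = - w + \frac{41}{6 w}$ ($X{\left(w \right)} = \frac{\frac{5}{6} + \frac{\left(-6\right)^{2}}{6}}{w} - w = \frac{\frac{5}{6} + \frac{1}{6} \cdot 36}{w} - w = \frac{\frac{5}{6} + 6}{w} - w = \frac{41}{6 w} - w = - w + \frac{41}{6 w}$)
$X{\left(34 \right)} - -44330 = \left(\left(-1\right) 34 + \frac{41}{6 \cdot 34}\right) - -44330 = \left(-34 + \frac{41}{6} \cdot \frac{1}{34}\right) + 44330 = \left(-34 + \frac{41}{204}\right) + 44330 = - \frac{6895}{204} + 44330 = \frac{9036425}{204}$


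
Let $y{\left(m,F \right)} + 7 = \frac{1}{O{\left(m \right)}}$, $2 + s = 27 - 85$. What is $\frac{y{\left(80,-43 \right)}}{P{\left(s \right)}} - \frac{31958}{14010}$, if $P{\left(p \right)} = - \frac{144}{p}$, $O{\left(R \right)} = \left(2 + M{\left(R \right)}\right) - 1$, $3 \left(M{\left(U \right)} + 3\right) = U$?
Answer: $- \frac{3580803}{691160} \approx -5.1809$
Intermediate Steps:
$M{\left(U \right)} = -3 + \frac{U}{3}$
$O{\left(R \right)} = -2 + \frac{R}{3}$ ($O{\left(R \right)} = \left(2 + \left(-3 + \frac{R}{3}\right)\right) - 1 = \left(-1 + \frac{R}{3}\right) - 1 = -2 + \frac{R}{3}$)
$s = -60$ ($s = -2 + \left(27 - 85\right) = -2 - 58 = -60$)
$y{\left(m,F \right)} = -7 + \frac{1}{-2 + \frac{m}{3}}$
$\frac{y{\left(80,-43 \right)}}{P{\left(s \right)}} - \frac{31958}{14010} = \frac{\frac{1}{-6 + 80} \left(45 - 560\right)}{\left(-144\right) \frac{1}{-60}} - \frac{31958}{14010} = \frac{\frac{1}{74} \left(45 - 560\right)}{\left(-144\right) \left(- \frac{1}{60}\right)} - \frac{15979}{7005} = \frac{\frac{1}{74} \left(-515\right)}{\frac{12}{5}} - \frac{15979}{7005} = \left(- \frac{515}{74}\right) \frac{5}{12} - \frac{15979}{7005} = - \frac{2575}{888} - \frac{15979}{7005} = - \frac{3580803}{691160}$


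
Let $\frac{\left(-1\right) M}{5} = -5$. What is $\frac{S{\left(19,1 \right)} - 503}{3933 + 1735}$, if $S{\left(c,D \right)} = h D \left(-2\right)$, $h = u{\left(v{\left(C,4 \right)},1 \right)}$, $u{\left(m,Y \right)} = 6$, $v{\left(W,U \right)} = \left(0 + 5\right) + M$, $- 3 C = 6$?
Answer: $- \frac{515}{5668} \approx -0.090861$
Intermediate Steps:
$C = -2$ ($C = \left(- \frac{1}{3}\right) 6 = -2$)
$M = 25$ ($M = \left(-5\right) \left(-5\right) = 25$)
$v{\left(W,U \right)} = 30$ ($v{\left(W,U \right)} = \left(0 + 5\right) + 25 = 5 + 25 = 30$)
$h = 6$
$S{\left(c,D \right)} = - 12 D$ ($S{\left(c,D \right)} = 6 D \left(-2\right) = - 12 D$)
$\frac{S{\left(19,1 \right)} - 503}{3933 + 1735} = \frac{\left(-12\right) 1 - 503}{3933 + 1735} = \frac{-12 - 503}{5668} = \left(-515\right) \frac{1}{5668} = - \frac{515}{5668}$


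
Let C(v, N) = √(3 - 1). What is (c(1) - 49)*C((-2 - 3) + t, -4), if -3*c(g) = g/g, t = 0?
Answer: -148*√2/3 ≈ -69.768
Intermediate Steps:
c(g) = -⅓ (c(g) = -g/(3*g) = -⅓*1 = -⅓)
C(v, N) = √2
(c(1) - 49)*C((-2 - 3) + t, -4) = (-⅓ - 49)*√2 = -148*√2/3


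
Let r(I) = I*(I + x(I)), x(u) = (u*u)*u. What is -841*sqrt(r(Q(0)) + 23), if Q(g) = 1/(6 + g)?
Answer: -841*sqrt(29845)/36 ≈ -4035.8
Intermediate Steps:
x(u) = u**3 (x(u) = u**2*u = u**3)
r(I) = I*(I + I**3)
-841*sqrt(r(Q(0)) + 23) = -841*sqrt(((1/(6 + 0))**2 + (1/(6 + 0))**4) + 23) = -841*sqrt(((1/6)**2 + (1/6)**4) + 23) = -841*sqrt((1/36 + 1/1296) + 23) = -841*sqrt(37/1296 + 23) = -841*sqrt(29845)/36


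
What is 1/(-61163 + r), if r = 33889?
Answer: -1/27274 ≈ -3.6665e-5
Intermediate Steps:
1/(-61163 + r) = 1/(-61163 + 33889) = 1/(-27274) = -1/27274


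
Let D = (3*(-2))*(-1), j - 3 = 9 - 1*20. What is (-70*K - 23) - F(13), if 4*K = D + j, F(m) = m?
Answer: -1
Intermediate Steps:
j = -8 (j = 3 + (9 - 1*20) = 3 + (9 - 20) = 3 - 11 = -8)
D = 6 (D = -6*(-1) = 6)
K = -½ (K = (6 - 8)/4 = (¼)*(-2) = -½ ≈ -0.50000)
(-70*K - 23) - F(13) = (-70*(-½) - 23) - 1*13 = (35 - 23) - 13 = 12 - 13 = -1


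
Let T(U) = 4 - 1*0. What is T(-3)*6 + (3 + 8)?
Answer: 35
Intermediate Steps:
T(U) = 4 (T(U) = 4 + 0 = 4)
T(-3)*6 + (3 + 8) = 4*6 + (3 + 8) = 24 + 11 = 35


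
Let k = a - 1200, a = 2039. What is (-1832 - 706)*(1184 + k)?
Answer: -5134374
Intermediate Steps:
k = 839 (k = 2039 - 1200 = 839)
(-1832 - 706)*(1184 + k) = (-1832 - 706)*(1184 + 839) = -2538*2023 = -5134374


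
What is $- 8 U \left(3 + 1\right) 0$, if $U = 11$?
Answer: $0$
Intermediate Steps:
$- 8 U \left(3 + 1\right) 0 = \left(-8\right) 11 \left(3 + 1\right) 0 = - 88 \cdot 4 \cdot 0 = \left(-88\right) 0 = 0$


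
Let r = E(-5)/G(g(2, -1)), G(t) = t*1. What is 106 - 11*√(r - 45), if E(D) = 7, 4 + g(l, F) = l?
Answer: 106 - 11*I*√194/2 ≈ 106.0 - 76.606*I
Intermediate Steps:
g(l, F) = -4 + l
G(t) = t
r = -7/2 (r = 7/(-4 + 2) = 7/(-2) = 7*(-½) = -7/2 ≈ -3.5000)
106 - 11*√(r - 45) = 106 - 11*√(-7/2 - 45) = 106 - 11*I*√194/2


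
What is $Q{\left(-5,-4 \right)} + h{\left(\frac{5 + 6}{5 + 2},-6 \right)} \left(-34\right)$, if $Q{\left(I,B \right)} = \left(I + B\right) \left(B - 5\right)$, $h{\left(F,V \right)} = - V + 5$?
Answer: $-293$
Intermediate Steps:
$h{\left(F,V \right)} = 5 - V$
$Q{\left(I,B \right)} = \left(-5 + B\right) \left(B + I\right)$ ($Q{\left(I,B \right)} = \left(B + I\right) \left(-5 + B\right) = \left(-5 + B\right) \left(B + I\right)$)
$Q{\left(-5,-4 \right)} + h{\left(\frac{5 + 6}{5 + 2},-6 \right)} \left(-34\right) = \left(\left(-4\right)^{2} - -20 - -25 - -20\right) + \left(5 - -6\right) \left(-34\right) = \left(16 + 20 + 25 + 20\right) + \left(5 + 6\right) \left(-34\right) = 81 + 11 \left(-34\right) = 81 - 374 = -293$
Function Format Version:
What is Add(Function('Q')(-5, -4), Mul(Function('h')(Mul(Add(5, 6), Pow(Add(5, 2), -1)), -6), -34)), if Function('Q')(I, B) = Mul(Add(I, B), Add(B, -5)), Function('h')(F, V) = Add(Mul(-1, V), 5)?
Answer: -293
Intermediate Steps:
Function('h')(F, V) = Add(5, Mul(-1, V))
Function('Q')(I, B) = Mul(Add(-5, B), Add(B, I)) (Function('Q')(I, B) = Mul(Add(B, I), Add(-5, B)) = Mul(Add(-5, B), Add(B, I)))
Add(Function('Q')(-5, -4), Mul(Function('h')(Mul(Add(5, 6), Pow(Add(5, 2), -1)), -6), -34)) = Add(Add(Pow(-4, 2), Mul(-5, -4), Mul(-5, -5), Mul(-4, -5)), Mul(Add(5, Mul(-1, -6)), -34)) = Add(Add(16, 20, 25, 20), Mul(Add(5, 6), -34)) = Add(81, Mul(11, -34)) = Add(81, -374) = -293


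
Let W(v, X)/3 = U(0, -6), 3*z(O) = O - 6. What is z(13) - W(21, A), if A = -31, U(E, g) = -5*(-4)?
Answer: -173/3 ≈ -57.667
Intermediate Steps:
z(O) = -2 + O/3 (z(O) = (O - 6)/3 = (-6 + O)/3 = -2 + O/3)
U(E, g) = 20
W(v, X) = 60 (W(v, X) = 3*20 = 60)
z(13) - W(21, A) = (-2 + (⅓)*13) - 1*60 = (-2 + 13/3) - 60 = 7/3 - 60 = -173/3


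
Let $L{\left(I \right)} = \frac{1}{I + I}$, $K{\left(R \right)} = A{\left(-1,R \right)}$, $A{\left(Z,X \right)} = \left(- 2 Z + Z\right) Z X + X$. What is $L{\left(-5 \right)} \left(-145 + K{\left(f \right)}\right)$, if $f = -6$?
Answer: $\frac{29}{2} \approx 14.5$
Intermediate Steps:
$A{\left(Z,X \right)} = X - X Z^{2}$ ($A{\left(Z,X \right)} = - Z Z X + X = - Z^{2} X + X = - X Z^{2} + X = X - X Z^{2}$)
$K{\left(R \right)} = 0$ ($K{\left(R \right)} = R \left(1 - \left(-1\right)^{2}\right) = R \left(1 - 1\right) = R 0 = 0$)
$L{\left(I \right)} = \frac{1}{2 I}$
$L{\left(-5 \right)} \left(-145 + K{\left(f \right)}\right) = \frac{1}{2 \left(-5\right)} \left(-145 + 0\right) = \frac{1}{2} \left(- \frac{1}{5}\right) \left(-145\right) = \left(- \frac{1}{10}\right) \left(-145\right) = \frac{29}{2}$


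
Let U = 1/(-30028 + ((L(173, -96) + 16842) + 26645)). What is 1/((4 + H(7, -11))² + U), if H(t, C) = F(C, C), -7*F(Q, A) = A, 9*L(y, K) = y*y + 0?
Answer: 1057420/32823243 ≈ 0.032216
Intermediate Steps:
L(y, K) = y²/9 (L(y, K) = (y*y + 0)/9 = (y² + 0)/9 = y²/9)
F(Q, A) = -A/7
H(t, C) = -C/7
U = 9/151060 (U = 1/(-30028 + (((⅑)*173² + 16842) + 26645)) = 1/(-30028 + (((⅑)*29929 + 16842) + 26645)) = 1/(-30028 + ((29929/9 + 16842) + 26645)) = 1/(-30028 + (181507/9 + 26645)) = 1/(-30028 + 421312/9) = 1/(151060/9) = 9/151060 ≈ 5.9579e-5)
1/((4 + H(7, -11))² + U) = 1/((4 - ⅐*(-11))² + 9/151060) = 1/((4 + 11/7)² + 9/151060) = 1/((39/7)² + 9/151060) = 1/(1521/49 + 9/151060) = 1/(32823243/1057420) = 1057420/32823243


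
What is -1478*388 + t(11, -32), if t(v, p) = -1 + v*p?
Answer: -573817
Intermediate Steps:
t(v, p) = -1 + p*v
-1478*388 + t(11, -32) = -1478*388 + (-1 - 32*11) = -573464 + (-1 - 352) = -573464 - 353 = -573817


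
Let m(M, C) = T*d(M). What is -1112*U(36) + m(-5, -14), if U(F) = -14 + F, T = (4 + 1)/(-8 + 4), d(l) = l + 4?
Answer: -97851/4 ≈ -24463.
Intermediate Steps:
d(l) = 4 + l
T = -5/4 (T = 5/(-4) = 5*(-1/4) = -5/4 ≈ -1.2500)
m(M, C) = -5 - 5*M/4 (m(M, C) = -5*(4 + M)/4 = -5 - 5*M/4)
-1112*U(36) + m(-5, -14) = -1112*(-14 + 36) + (-5 - 5/4*(-5)) = -1112*22 + (-5 + 25/4) = -24464 + 5/4 = -97851/4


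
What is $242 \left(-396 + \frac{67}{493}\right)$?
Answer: $- \frac{47228962}{493} \approx -95799.0$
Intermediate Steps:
$242 \left(-396 + \frac{67}{493}\right) = 242 \left(- \frac{195161}{493}\right) = - \frac{47228962}{493}$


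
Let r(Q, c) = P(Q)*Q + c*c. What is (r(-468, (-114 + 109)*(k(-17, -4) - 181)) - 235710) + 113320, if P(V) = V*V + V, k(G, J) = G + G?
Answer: -101250973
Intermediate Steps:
k(G, J) = 2*G
P(V) = V + V² (P(V) = V² + V = V + V²)
r(Q, c) = c² + Q²*(1 + Q) (r(Q, c) = (Q*(1 + Q))*Q + c*c = Q²*(1 + Q) + c² = c² + Q²*(1 + Q))
(r(-468, (-114 + 109)*(k(-17, -4) - 181)) - 235710) + 113320 = ((((-114 + 109)*(2*(-17) - 181))² + (-468)²*(1 - 468)) - 235710) + 113320 = (((-5*(-34 - 181))² + 219024*(-467)) - 235710) + 113320 = (((-5*(-215))² - 102284208) - 235710) + 113320 = ((1075² - 102284208) - 235710) + 113320 = ((1155625 - 102284208) - 235710) + 113320 = (-101128583 - 235710) + 113320 = -101364293 + 113320 = -101250973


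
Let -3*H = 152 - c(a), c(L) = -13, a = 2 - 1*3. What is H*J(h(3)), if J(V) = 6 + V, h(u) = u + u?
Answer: -660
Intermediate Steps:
a = -1 (a = 2 - 3 = -1)
h(u) = 2*u
H = -55 (H = -(152 - 1*(-13))/3 = -(152 + 13)/3 = -⅓*165 = -55)
H*J(h(3)) = -55*(6 + 2*3) = -55*(6 + 6) = -55*12 = -660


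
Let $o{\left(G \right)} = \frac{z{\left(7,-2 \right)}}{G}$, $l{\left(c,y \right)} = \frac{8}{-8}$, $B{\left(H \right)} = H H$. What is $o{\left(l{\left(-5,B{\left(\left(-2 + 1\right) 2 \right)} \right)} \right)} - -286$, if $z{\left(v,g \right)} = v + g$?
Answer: $281$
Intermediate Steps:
$B{\left(H \right)} = H^{2}$
$z{\left(v,g \right)} = g + v$
$l{\left(c,y \right)} = -1$ ($l{\left(c,y \right)} = 8 \left(- \frac{1}{8}\right) = -1$)
$o{\left(G \right)} = \frac{5}{G}$ ($o{\left(G \right)} = \frac{-2 + 7}{G} = \frac{5}{G}$)
$o{\left(l{\left(-5,B{\left(\left(-2 + 1\right) 2 \right)} \right)} \right)} - -286 = \frac{5}{-1} - -286 = 5 \left(-1\right) + 286 = -5 + 286 = 281$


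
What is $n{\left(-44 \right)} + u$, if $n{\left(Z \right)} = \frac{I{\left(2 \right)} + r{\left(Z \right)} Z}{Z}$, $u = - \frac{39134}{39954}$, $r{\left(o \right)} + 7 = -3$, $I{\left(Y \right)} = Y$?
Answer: $- \frac{4845391}{439494} \approx -11.025$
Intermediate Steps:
$r{\left(o \right)} = -10$ ($r{\left(o \right)} = -7 - 3 = -10$)
$u = - \frac{19567}{19977}$ ($u = \left(-39134\right) \frac{1}{39954} = - \frac{19567}{19977} \approx -0.97948$)
$n{\left(Z \right)} = \frac{2 - 10 Z}{Z}$
$n{\left(-44 \right)} + u = \left(-10 + \frac{2}{-44}\right) - \frac{19567}{19977} = \left(-10 + 2 \left(- \frac{1}{44}\right)\right) - \frac{19567}{19977} = \left(-10 - \frac{1}{22}\right) - \frac{19567}{19977} = - \frac{221}{22} - \frac{19567}{19977} = - \frac{4845391}{439494}$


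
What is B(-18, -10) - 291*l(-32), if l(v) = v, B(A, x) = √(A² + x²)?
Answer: 9312 + 2*√106 ≈ 9332.6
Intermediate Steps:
B(-18, -10) - 291*l(-32) = √((-18)² + (-10)²) - 291*(-32) = √(324 + 100) + 9312 = √424 + 9312 = 2*√106 + 9312 = 9312 + 2*√106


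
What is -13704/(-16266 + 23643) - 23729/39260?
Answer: -237689291/96540340 ≈ -2.4621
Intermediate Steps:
-13704/(-16266 + 23643) - 23729/39260 = -13704/7377 - 23729*1/39260 = -13704*1/7377 - 23729/39260 = -4568/2459 - 23729/39260 = -237689291/96540340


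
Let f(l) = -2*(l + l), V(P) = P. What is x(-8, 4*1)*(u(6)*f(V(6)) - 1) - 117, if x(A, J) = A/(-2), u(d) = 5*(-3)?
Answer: 1319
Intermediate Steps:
u(d) = -15
f(l) = -4*l
x(A, J) = -A/2 (x(A, J) = A*(-½) = -A/2)
x(-8, 4*1)*(u(6)*f(V(6)) - 1) - 117 = (-½*(-8))*(-(-60)*6 - 1) - 117 = 4*(-15*(-24) - 1) - 117 = 4*(360 - 1) - 117 = 4*359 - 117 = 1436 - 117 = 1319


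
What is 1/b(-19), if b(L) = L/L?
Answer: 1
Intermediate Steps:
b(L) = 1
1/b(-19) = 1/1 = 1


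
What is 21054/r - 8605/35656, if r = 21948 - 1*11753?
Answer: 662973449/363512920 ≈ 1.8238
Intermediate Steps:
r = 10195 (r = 21948 - 11753 = 10195)
21054/r - 8605/35656 = 21054/10195 - 8605/35656 = 662973449/363512920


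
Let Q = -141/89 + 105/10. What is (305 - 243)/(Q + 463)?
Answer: 11036/84001 ≈ 0.13138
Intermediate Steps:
Q = 1587/178 (Q = -141*1/89 + 105*(1/10) = -141/89 + 21/2 = 1587/178 ≈ 8.9157)
(305 - 243)/(Q + 463) = (305 - 243)/(1587/178 + 463) = 62/(84001/178) = 62*(178/84001) = 11036/84001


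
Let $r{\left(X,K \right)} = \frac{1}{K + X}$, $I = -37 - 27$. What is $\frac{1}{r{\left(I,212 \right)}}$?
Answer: $148$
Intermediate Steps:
$I = -64$ ($I = -37 - 27 = -64$)
$\frac{1}{r{\left(I,212 \right)}} = \frac{1}{\frac{1}{212 - 64}} = \frac{1}{\frac{1}{148}} = 148$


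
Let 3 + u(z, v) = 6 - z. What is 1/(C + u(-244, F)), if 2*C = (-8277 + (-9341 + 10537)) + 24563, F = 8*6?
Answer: 1/8988 ≈ 0.00011126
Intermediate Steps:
F = 48
u(z, v) = 3 - z (u(z, v) = -3 + (6 - z) = 3 - z)
C = 8741 (C = ((-8277 + (-9341 + 10537)) + 24563)/2 = ((-8277 + 1196) + 24563)/2 = (-7081 + 24563)/2 = (1/2)*17482 = 8741)
1/(C + u(-244, F)) = 1/(8741 + (3 - 1*(-244))) = 1/(8741 + (3 + 244)) = 1/(8741 + 247) = 1/8988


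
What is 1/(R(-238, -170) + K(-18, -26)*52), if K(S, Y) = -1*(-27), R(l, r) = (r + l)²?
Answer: 1/167868 ≈ 5.9571e-6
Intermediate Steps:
R(l, r) = (l + r)²
K(S, Y) = 27
1/(R(-238, -170) + K(-18, -26)*52) = 1/((-238 - 170)² + 27*52) = 1/((-408)² + 1404) = 1/(166464 + 1404) = 1/167868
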